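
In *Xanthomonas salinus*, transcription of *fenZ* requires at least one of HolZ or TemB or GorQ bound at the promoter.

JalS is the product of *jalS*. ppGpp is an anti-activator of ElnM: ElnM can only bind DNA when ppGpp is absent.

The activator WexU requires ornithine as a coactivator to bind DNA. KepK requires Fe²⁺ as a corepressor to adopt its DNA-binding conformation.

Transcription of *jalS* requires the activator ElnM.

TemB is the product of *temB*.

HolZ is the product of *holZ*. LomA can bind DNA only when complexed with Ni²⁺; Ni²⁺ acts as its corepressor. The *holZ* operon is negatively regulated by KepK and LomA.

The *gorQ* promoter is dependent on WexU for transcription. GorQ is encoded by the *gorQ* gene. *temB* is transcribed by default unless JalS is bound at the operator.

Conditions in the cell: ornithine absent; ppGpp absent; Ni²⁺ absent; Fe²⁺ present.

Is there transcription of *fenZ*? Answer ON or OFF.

Fe²⁺ is present, so KepK is active.
Ni²⁺ is absent, so LomA is inactive.
With repressor KepK bound, *holZ* is not transcribed.
So HolZ is not produced.
ppGpp is absent, so ElnM is active.
No repressor is bound and ElnM is active, so *jalS* is transcribed.
So JalS is produced and active.
With repressor JalS bound, *temB* is not transcribed.
So TemB is not produced.
Ornithine is absent, so WexU is inactive.
Required activator WexU is absent, so *gorQ* is not transcribed.
So GorQ is not produced.
No activator is available at the *fenZ* promoter, so *fenZ* is not transcribed.

OFF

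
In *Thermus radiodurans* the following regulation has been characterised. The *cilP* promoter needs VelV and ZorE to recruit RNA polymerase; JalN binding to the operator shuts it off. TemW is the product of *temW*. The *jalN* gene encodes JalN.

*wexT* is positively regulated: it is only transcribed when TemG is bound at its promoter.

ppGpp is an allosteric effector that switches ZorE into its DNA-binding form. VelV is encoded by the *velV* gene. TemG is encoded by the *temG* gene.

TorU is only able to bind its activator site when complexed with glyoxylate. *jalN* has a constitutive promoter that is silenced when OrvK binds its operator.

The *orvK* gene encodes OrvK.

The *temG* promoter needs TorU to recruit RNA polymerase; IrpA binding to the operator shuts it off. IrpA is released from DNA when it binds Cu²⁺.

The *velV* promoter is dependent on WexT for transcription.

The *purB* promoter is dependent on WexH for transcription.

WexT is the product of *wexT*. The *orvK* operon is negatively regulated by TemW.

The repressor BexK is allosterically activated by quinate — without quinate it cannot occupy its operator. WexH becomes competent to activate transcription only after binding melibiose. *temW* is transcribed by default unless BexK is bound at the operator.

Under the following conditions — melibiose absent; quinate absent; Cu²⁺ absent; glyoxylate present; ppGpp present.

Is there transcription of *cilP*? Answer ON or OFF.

Quinate is absent, so BexK is inactive.
With no repressor bound, *temW* is transcribed.
So TemW is produced and active.
With repressor TemW bound, *orvK* is not transcribed.
So OrvK is not produced.
With no repressor bound, *jalN* is transcribed.
So JalN is produced and active.
Cu²⁺ is absent, so IrpA is active.
Glyoxylate is present, so TorU is active.
With repressor IrpA bound, *temG* is not transcribed.
So TemG is not produced.
Required activator TemG is absent, so *wexT* is not transcribed.
So WexT is not produced.
Required activator WexT is absent, so *velV* is not transcribed.
So VelV is not produced.
ppGpp is present, so ZorE is active.
With repressor JalN bound, *cilP* is not transcribed.

OFF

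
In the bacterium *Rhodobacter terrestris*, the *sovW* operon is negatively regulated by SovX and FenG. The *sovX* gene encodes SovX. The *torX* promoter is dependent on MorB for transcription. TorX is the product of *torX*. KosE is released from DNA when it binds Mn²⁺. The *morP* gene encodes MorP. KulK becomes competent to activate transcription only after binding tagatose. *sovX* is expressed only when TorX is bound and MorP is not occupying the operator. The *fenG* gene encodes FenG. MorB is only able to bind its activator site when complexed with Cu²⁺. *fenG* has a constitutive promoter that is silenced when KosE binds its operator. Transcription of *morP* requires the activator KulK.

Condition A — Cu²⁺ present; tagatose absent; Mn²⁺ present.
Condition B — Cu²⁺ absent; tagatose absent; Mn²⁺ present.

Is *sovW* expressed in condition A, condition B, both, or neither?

Condition A:
Cu²⁺ is present, so MorB is active.
No repressor is bound and MorB is active, so *torX* is transcribed.
So TorX is produced and active.
Tagatose is absent, so KulK is inactive.
Required activator KulK is absent, so *morP* is not transcribed.
So MorP is not produced.
No repressor is bound and TorX is active, so *sovX* is transcribed.
So SovX is produced and active.
Mn²⁺ is present, so KosE is inactive.
With no repressor bound, *fenG* is transcribed.
So FenG is produced and active.
With repressor SovX bound, *sovW* is not transcribed.
→ *sovW* is OFF in A.
Condition B:
Cu²⁺ is absent, so MorB is inactive.
Required activator MorB is absent, so *torX* is not transcribed.
So TorX is not produced.
Tagatose is absent, so KulK is inactive.
Required activator KulK is absent, so *morP* is not transcribed.
So MorP is not produced.
Required activator TorX is absent, so *sovX* is not transcribed.
So SovX is not produced.
Mn²⁺ is present, so KosE is inactive.
With no repressor bound, *fenG* is transcribed.
So FenG is produced and active.
With repressor FenG bound, *sovW* is not transcribed.
→ *sovW* is OFF in B.

neither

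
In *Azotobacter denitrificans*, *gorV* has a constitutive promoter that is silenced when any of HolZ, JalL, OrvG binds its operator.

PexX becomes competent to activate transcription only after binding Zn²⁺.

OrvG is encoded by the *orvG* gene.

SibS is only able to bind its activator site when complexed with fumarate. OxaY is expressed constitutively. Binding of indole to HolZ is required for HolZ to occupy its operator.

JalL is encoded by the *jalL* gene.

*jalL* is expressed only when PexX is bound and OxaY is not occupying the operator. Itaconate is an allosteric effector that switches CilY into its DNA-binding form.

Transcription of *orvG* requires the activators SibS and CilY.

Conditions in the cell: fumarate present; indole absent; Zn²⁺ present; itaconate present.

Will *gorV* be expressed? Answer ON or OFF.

OFF

Indole is absent, so HolZ is inactive.
Zn²⁺ is present, so PexX is active.
OxaY is produced constitutively and is active.
With repressor OxaY bound, *jalL* is not transcribed.
So JalL is not produced.
Fumarate is present, so SibS is active.
Itaconate is present, so CilY is active.
No repressor is bound and SibS and CilY are active, so *orvG* is transcribed.
So OrvG is produced and active.
With repressor OrvG bound, *gorV* is not transcribed.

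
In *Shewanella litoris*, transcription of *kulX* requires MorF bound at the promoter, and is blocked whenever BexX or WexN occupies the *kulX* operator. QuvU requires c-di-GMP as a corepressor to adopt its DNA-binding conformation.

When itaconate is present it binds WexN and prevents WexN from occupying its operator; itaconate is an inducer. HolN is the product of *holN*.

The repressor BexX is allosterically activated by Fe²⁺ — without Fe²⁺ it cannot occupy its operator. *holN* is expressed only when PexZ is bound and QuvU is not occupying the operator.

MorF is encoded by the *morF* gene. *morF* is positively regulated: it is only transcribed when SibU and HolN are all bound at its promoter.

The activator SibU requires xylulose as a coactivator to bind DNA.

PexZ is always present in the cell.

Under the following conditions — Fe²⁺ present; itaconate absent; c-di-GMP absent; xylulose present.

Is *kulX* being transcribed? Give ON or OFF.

Fe²⁺ is present, so BexX is active.
Itaconate is absent, so WexN is active.
Xylulose is present, so SibU is active.
PexZ is produced constitutively and is active.
c-di-GMP is absent, so QuvU is inactive.
No repressor is bound and PexZ is active, so *holN* is transcribed.
So HolN is produced and active.
No repressor is bound and SibU and HolN are active, so *morF* is transcribed.
So MorF is produced and active.
With repressor BexX bound, *kulX* is not transcribed.

OFF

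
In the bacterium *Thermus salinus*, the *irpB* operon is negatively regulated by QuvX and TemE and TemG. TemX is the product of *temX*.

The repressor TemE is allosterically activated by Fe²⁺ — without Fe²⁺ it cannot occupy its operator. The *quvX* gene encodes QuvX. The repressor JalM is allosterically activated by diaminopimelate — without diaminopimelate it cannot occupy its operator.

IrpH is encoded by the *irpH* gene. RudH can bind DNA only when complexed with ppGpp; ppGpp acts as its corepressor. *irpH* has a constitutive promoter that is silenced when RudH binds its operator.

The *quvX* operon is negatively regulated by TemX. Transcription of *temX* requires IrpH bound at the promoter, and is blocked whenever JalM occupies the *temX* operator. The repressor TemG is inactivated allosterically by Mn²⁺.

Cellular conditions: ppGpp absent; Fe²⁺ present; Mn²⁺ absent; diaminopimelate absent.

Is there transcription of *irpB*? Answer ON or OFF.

OFF

ppGpp is absent, so RudH is inactive.
With no repressor bound, *irpH* is transcribed.
So IrpH is produced and active.
Diaminopimelate is absent, so JalM is inactive.
No repressor is bound and IrpH is active, so *temX* is transcribed.
So TemX is produced and active.
With repressor TemX bound, *quvX* is not transcribed.
So QuvX is not produced.
Fe²⁺ is present, so TemE is active.
Mn²⁺ is absent, so TemG is active.
With repressor TemE bound, *irpB* is not transcribed.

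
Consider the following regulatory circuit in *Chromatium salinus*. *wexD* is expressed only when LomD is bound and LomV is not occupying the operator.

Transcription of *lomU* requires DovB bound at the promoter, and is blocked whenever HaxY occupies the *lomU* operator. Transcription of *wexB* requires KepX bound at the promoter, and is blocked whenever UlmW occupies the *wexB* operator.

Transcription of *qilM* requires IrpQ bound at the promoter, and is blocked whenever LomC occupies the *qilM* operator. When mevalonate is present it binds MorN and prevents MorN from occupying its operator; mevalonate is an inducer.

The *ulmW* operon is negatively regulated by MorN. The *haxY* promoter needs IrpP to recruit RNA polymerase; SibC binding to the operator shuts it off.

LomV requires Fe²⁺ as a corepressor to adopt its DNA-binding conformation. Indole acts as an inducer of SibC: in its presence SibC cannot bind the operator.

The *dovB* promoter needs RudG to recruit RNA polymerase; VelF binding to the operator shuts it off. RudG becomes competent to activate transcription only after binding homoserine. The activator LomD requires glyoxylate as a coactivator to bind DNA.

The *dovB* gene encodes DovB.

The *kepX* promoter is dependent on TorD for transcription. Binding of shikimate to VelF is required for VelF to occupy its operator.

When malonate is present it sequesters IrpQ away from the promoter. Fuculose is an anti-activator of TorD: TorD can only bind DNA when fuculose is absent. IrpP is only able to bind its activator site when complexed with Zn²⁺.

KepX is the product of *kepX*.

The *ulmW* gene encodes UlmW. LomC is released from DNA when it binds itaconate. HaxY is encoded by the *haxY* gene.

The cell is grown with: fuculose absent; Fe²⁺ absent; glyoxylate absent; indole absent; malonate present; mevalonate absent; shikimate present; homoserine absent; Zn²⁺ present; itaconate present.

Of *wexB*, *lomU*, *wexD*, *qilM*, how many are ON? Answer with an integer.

Fuculose is absent, so TorD is active.
No repressor is bound and TorD is active, so *kepX* is transcribed.
So KepX is produced and active.
Mevalonate is absent, so MorN is active.
With repressor MorN bound, *ulmW* is not transcribed.
So UlmW is not produced.
No repressor is bound and KepX is active, so *wexB* is transcribed.
→ *wexB* is ON.
Homoserine is absent, so RudG is inactive.
Shikimate is present, so VelF is active.
With repressor VelF bound, *dovB* is not transcribed.
So DovB is not produced.
Indole is absent, so SibC is active.
Zn²⁺ is present, so IrpP is active.
With repressor SibC bound, *haxY* is not transcribed.
So HaxY is not produced.
Required activator DovB is absent, so *lomU* is not transcribed.
→ *lomU* is OFF.
Fe²⁺ is absent, so LomV is inactive.
Glyoxylate is absent, so LomD is inactive.
Required activator LomD is absent, so *wexD* is not transcribed.
→ *wexD* is OFF.
Malonate is present, so IrpQ is inactive.
Itaconate is present, so LomC is inactive.
Required activator IrpQ is absent, so *qilM* is not transcribed.
→ *qilM* is OFF.
1 of the 4 genes is transcribed.

1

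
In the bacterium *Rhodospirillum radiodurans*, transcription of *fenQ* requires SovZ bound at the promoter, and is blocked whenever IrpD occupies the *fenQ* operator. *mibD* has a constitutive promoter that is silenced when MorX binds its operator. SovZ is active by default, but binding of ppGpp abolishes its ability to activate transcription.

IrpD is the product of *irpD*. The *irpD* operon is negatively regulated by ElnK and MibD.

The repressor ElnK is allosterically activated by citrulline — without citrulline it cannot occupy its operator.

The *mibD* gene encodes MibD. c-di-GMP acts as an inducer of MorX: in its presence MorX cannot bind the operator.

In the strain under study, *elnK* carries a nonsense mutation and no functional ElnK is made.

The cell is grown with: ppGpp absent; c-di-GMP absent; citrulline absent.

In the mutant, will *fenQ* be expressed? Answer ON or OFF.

OFF

ElnK is non-functional in this strain, so it has no effect.
c-di-GMP is absent, so MorX is active.
With repressor MorX bound, *mibD* is not transcribed.
So MibD is not produced.
With no repressor bound, *irpD* is transcribed.
So IrpD is produced and active.
ppGpp is absent, so SovZ is active.
With repressor IrpD bound, *fenQ* is not transcribed.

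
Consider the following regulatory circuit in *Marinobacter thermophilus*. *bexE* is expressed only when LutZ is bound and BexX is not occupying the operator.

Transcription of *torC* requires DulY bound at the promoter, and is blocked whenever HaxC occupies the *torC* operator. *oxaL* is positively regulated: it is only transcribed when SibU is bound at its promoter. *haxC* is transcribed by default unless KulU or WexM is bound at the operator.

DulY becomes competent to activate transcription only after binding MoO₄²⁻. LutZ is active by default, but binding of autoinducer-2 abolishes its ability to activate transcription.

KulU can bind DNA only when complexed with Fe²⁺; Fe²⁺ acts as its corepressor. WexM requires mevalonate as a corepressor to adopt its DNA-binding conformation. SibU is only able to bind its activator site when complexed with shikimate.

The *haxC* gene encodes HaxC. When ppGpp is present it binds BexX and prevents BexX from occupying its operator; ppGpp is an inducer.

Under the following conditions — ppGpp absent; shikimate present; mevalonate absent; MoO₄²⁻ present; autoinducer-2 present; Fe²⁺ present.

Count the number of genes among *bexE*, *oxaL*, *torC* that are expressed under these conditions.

ppGpp is absent, so BexX is active.
Autoinducer-2 is present, so LutZ is inactive.
With repressor BexX bound, *bexE* is not transcribed.
→ *bexE* is OFF.
Shikimate is present, so SibU is active.
No repressor is bound and SibU is active, so *oxaL* is transcribed.
→ *oxaL* is ON.
Fe²⁺ is present, so KulU is active.
Mevalonate is absent, so WexM is inactive.
With repressor KulU bound, *haxC* is not transcribed.
So HaxC is not produced.
MoO₄²⁻ is present, so DulY is active.
No repressor is bound and DulY is active, so *torC* is transcribed.
→ *torC* is ON.
2 of the 3 genes are transcribed.

2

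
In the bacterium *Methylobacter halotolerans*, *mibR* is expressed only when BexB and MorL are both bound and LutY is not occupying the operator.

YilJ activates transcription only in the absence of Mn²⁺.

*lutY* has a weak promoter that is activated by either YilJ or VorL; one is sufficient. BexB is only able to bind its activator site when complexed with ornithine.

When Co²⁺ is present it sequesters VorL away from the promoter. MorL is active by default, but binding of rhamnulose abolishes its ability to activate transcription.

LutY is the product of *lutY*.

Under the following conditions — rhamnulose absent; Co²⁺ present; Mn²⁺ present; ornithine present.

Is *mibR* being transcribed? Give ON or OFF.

ON

Ornithine is present, so BexB is active.
Mn²⁺ is present, so YilJ is inactive.
Co²⁺ is present, so VorL is inactive.
No activator is available at the *lutY* promoter, so *lutY* is not transcribed.
So LutY is not produced.
Rhamnulose is absent, so MorL is active.
No repressor is bound and BexB and MorL are active, so *mibR* is transcribed.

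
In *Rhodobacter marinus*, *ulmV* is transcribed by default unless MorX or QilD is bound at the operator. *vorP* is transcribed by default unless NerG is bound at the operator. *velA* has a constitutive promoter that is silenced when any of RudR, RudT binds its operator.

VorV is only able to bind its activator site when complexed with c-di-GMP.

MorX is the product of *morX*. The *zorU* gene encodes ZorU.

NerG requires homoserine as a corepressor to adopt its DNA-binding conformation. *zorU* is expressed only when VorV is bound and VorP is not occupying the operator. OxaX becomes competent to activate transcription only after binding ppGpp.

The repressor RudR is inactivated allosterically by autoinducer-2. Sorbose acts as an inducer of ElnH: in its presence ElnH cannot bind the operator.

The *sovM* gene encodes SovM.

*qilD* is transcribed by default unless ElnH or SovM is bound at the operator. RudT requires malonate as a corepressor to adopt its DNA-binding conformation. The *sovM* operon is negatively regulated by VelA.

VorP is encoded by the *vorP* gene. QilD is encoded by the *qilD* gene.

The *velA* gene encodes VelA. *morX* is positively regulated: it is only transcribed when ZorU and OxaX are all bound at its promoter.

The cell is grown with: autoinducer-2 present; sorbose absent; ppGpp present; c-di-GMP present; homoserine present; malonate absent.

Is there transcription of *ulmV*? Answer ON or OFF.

OFF

c-di-GMP is present, so VorV is active.
Homoserine is present, so NerG is active.
With repressor NerG bound, *vorP* is not transcribed.
So VorP is not produced.
No repressor is bound and VorV is active, so *zorU* is transcribed.
So ZorU is produced and active.
ppGpp is present, so OxaX is active.
No repressor is bound and ZorU and OxaX are active, so *morX* is transcribed.
So MorX is produced and active.
Sorbose is absent, so ElnH is active.
Autoinducer-2 is present, so RudR is inactive.
Malonate is absent, so RudT is inactive.
With no repressor bound, *velA* is transcribed.
So VelA is produced and active.
With repressor VelA bound, *sovM* is not transcribed.
So SovM is not produced.
With repressor ElnH bound, *qilD* is not transcribed.
So QilD is not produced.
With repressor MorX bound, *ulmV* is not transcribed.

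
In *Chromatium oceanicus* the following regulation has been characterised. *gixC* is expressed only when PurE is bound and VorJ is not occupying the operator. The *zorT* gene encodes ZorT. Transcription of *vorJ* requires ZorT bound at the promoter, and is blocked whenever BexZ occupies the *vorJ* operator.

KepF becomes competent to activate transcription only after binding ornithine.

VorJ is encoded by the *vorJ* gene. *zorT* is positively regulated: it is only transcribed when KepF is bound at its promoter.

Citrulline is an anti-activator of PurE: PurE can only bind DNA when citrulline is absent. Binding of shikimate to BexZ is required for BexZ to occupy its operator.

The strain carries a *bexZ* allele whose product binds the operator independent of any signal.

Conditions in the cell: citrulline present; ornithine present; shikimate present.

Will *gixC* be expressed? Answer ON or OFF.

Ornithine is present, so KepF is active.
No repressor is bound and KepF is active, so *zorT* is transcribed.
So ZorT is produced and active.
BexZ is constitutively active in this strain.
With repressor BexZ bound, *vorJ* is not transcribed.
So VorJ is not produced.
Citrulline is present, so PurE is inactive.
Required activator PurE is absent, so *gixC* is not transcribed.

OFF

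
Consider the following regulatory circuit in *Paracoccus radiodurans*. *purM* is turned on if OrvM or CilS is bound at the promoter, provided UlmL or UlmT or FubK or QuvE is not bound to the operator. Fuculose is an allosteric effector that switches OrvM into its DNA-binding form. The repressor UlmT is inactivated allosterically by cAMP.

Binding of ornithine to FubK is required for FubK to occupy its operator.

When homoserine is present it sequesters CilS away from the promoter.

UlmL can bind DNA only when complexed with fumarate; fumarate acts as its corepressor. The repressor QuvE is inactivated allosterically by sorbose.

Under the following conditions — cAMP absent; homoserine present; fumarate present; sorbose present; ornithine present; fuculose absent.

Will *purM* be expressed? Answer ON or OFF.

Fuculose is absent, so OrvM is inactive.
Fumarate is present, so UlmL is active.
cAMP is absent, so UlmT is active.
Ornithine is present, so FubK is active.
Homoserine is present, so CilS is inactive.
Sorbose is present, so QuvE is inactive.
With repressor UlmL bound, *purM* is not transcribed.

OFF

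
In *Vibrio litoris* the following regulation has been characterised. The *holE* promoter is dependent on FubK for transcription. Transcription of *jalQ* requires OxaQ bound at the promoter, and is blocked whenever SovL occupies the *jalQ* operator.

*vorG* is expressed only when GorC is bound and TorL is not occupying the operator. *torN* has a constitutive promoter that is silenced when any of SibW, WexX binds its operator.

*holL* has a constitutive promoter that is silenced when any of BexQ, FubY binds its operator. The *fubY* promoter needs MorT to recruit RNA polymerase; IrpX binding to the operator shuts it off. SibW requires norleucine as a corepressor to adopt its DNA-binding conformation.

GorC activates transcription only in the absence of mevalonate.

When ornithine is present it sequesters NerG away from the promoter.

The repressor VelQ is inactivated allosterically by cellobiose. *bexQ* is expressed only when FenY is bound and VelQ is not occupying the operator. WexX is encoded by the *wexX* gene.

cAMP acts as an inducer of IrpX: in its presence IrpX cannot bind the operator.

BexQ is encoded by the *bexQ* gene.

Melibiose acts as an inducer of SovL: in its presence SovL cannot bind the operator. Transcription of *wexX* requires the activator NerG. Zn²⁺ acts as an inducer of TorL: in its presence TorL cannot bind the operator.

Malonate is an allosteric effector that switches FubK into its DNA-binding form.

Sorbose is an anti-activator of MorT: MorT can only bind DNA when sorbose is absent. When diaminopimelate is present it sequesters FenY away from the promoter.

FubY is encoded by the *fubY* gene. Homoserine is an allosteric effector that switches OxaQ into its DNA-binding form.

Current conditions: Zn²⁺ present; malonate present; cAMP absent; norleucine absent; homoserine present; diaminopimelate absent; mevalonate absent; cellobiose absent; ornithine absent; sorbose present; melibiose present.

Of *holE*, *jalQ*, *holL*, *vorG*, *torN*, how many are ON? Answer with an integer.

4

Malonate is present, so FubK is active.
No repressor is bound and FubK is active, so *holE* is transcribed.
→ *holE* is ON.
Melibiose is present, so SovL is inactive.
Homoserine is present, so OxaQ is active.
No repressor is bound and OxaQ is active, so *jalQ* is transcribed.
→ *jalQ* is ON.
Diaminopimelate is absent, so FenY is active.
Cellobiose is absent, so VelQ is active.
With repressor VelQ bound, *bexQ* is not transcribed.
So BexQ is not produced.
Sorbose is present, so MorT is inactive.
cAMP is absent, so IrpX is active.
With repressor IrpX bound, *fubY* is not transcribed.
So FubY is not produced.
With no repressor bound, *holL* is transcribed.
→ *holL* is ON.
Mevalonate is absent, so GorC is active.
Zn²⁺ is present, so TorL is inactive.
No repressor is bound and GorC is active, so *vorG* is transcribed.
→ *vorG* is ON.
Norleucine is absent, so SibW is inactive.
Ornithine is absent, so NerG is active.
No repressor is bound and NerG is active, so *wexX* is transcribed.
So WexX is produced and active.
With repressor WexX bound, *torN* is not transcribed.
→ *torN* is OFF.
4 of the 5 genes are transcribed.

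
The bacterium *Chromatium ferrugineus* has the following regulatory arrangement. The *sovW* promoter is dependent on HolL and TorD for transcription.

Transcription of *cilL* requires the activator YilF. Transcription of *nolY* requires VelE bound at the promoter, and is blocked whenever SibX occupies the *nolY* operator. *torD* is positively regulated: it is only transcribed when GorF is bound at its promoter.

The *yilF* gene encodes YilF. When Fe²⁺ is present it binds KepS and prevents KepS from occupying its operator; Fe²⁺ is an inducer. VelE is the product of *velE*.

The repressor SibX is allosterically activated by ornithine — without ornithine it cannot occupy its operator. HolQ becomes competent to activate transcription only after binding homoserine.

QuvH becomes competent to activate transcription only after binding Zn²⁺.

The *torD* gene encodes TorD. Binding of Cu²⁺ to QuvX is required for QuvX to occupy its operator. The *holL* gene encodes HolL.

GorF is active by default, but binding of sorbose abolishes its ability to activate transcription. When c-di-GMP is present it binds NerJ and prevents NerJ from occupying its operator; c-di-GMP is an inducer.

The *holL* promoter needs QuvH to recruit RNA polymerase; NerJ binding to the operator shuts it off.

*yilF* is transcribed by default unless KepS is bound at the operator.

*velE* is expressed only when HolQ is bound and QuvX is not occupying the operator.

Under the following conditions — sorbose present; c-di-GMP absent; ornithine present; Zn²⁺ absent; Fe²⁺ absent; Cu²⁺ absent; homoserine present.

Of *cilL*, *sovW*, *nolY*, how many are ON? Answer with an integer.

0

Fe²⁺ is absent, so KepS is active.
With repressor KepS bound, *yilF* is not transcribed.
So YilF is not produced.
Required activator YilF is absent, so *cilL* is not transcribed.
→ *cilL* is OFF.
Zn²⁺ is absent, so QuvH is inactive.
c-di-GMP is absent, so NerJ is active.
With repressor NerJ bound, *holL* is not transcribed.
So HolL is not produced.
Sorbose is present, so GorF is inactive.
Required activator GorF is absent, so *torD* is not transcribed.
So TorD is not produced.
Required activator HolL is absent, so *sovW* is not transcribed.
→ *sovW* is OFF.
Ornithine is present, so SibX is active.
Cu²⁺ is absent, so QuvX is inactive.
Homoserine is present, so HolQ is active.
No repressor is bound and HolQ is active, so *velE* is transcribed.
So VelE is produced and active.
With repressor SibX bound, *nolY* is not transcribed.
→ *nolY* is OFF.
0 of the 3 genes are transcribed.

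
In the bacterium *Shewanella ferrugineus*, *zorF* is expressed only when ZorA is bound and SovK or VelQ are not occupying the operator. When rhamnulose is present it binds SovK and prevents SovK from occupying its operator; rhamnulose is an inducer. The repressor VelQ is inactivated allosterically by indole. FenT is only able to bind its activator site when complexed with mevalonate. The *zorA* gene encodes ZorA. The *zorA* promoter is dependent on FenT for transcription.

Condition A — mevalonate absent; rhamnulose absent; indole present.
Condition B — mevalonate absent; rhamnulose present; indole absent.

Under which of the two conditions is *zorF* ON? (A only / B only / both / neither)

Condition A:
Mevalonate is absent, so FenT is inactive.
Required activator FenT is absent, so *zorA* is not transcribed.
So ZorA is not produced.
Rhamnulose is absent, so SovK is active.
Indole is present, so VelQ is inactive.
With repressor SovK bound, *zorF* is not transcribed.
→ *zorF* is OFF in A.
Condition B:
Mevalonate is absent, so FenT is inactive.
Required activator FenT is absent, so *zorA* is not transcribed.
So ZorA is not produced.
Rhamnulose is present, so SovK is inactive.
Indole is absent, so VelQ is active.
With repressor VelQ bound, *zorF* is not transcribed.
→ *zorF* is OFF in B.

neither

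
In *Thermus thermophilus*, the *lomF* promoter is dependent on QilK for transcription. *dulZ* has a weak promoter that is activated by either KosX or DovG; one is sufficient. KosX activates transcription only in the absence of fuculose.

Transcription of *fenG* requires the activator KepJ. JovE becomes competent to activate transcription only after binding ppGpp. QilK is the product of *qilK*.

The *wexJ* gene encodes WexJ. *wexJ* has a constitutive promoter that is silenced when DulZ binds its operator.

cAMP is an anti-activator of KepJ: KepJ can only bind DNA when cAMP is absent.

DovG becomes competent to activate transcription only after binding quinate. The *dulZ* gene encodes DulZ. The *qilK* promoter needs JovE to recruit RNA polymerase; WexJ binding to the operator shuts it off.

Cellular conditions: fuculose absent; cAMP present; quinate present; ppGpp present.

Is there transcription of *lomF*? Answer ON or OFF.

ON

Fuculose is absent, so KosX is active.
Quinate is present, so DovG is active.
Activator KosX is present, so *dulZ* is transcribed.
So DulZ is produced and active.
With repressor DulZ bound, *wexJ* is not transcribed.
So WexJ is not produced.
ppGpp is present, so JovE is active.
No repressor is bound and JovE is active, so *qilK* is transcribed.
So QilK is produced and active.
No repressor is bound and QilK is active, so *lomF* is transcribed.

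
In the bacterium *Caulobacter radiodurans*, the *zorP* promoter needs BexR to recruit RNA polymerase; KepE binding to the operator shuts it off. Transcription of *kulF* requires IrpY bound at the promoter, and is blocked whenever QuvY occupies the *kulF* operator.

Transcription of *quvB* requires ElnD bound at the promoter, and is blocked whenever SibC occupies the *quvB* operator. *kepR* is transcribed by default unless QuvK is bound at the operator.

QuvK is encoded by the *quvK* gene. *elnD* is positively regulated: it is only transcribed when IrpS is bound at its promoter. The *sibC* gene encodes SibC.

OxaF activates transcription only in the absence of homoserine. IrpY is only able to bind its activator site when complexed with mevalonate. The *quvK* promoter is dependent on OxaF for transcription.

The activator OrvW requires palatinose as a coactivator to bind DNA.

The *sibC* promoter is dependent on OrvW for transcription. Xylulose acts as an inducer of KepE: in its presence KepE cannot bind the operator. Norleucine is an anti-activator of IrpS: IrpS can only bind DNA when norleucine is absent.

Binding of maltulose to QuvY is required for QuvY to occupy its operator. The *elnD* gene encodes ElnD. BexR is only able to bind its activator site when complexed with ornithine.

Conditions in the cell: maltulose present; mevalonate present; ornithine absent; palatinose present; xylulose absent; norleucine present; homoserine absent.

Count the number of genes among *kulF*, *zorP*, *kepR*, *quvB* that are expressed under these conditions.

0

Mevalonate is present, so IrpY is active.
Maltulose is present, so QuvY is active.
With repressor QuvY bound, *kulF* is not transcribed.
→ *kulF* is OFF.
Ornithine is absent, so BexR is inactive.
Xylulose is absent, so KepE is active.
With repressor KepE bound, *zorP* is not transcribed.
→ *zorP* is OFF.
Homoserine is absent, so OxaF is active.
No repressor is bound and OxaF is active, so *quvK* is transcribed.
So QuvK is produced and active.
With repressor QuvK bound, *kepR* is not transcribed.
→ *kepR* is OFF.
Palatinose is present, so OrvW is active.
No repressor is bound and OrvW is active, so *sibC* is transcribed.
So SibC is produced and active.
Norleucine is present, so IrpS is inactive.
Required activator IrpS is absent, so *elnD* is not transcribed.
So ElnD is not produced.
With repressor SibC bound, *quvB* is not transcribed.
→ *quvB* is OFF.
0 of the 4 genes are transcribed.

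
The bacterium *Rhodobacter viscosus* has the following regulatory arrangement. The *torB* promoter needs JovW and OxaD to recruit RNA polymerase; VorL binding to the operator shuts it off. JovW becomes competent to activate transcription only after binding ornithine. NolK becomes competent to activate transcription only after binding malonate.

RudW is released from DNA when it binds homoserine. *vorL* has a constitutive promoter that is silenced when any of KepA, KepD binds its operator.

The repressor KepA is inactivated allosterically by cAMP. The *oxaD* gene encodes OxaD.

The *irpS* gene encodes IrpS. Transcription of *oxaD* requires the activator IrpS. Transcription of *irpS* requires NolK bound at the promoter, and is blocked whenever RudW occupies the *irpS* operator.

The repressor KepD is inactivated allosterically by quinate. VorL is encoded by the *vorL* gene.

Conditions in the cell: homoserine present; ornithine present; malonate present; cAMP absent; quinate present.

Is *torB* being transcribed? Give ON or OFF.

ON

cAMP is absent, so KepA is active.
Quinate is present, so KepD is inactive.
With repressor KepA bound, *vorL* is not transcribed.
So VorL is not produced.
Ornithine is present, so JovW is active.
Homoserine is present, so RudW is inactive.
Malonate is present, so NolK is active.
No repressor is bound and NolK is active, so *irpS* is transcribed.
So IrpS is produced and active.
No repressor is bound and IrpS is active, so *oxaD* is transcribed.
So OxaD is produced and active.
No repressor is bound and JovW and OxaD are active, so *torB* is transcribed.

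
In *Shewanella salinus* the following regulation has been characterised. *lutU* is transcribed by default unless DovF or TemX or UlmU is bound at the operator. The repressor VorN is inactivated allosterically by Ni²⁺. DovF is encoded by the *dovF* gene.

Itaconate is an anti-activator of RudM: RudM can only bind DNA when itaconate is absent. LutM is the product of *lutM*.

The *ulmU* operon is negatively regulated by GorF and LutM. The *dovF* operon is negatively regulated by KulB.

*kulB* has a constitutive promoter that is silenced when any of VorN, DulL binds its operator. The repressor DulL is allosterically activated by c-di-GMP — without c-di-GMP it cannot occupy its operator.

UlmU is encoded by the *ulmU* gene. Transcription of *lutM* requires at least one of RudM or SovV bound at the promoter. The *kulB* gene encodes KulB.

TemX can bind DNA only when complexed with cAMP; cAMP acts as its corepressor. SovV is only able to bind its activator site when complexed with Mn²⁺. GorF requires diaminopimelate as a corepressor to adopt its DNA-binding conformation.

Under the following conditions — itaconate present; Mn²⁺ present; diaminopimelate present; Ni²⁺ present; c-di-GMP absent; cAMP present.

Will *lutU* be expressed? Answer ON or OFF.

Ni²⁺ is present, so VorN is inactive.
c-di-GMP is absent, so DulL is inactive.
With no repressor bound, *kulB* is transcribed.
So KulB is produced and active.
With repressor KulB bound, *dovF* is not transcribed.
So DovF is not produced.
cAMP is present, so TemX is active.
Diaminopimelate is present, so GorF is active.
Itaconate is present, so RudM is inactive.
Mn²⁺ is present, so SovV is active.
Activator SovV is present, so *lutM* is transcribed.
So LutM is produced and active.
With repressor GorF bound, *ulmU* is not transcribed.
So UlmU is not produced.
With repressor TemX bound, *lutU* is not transcribed.

OFF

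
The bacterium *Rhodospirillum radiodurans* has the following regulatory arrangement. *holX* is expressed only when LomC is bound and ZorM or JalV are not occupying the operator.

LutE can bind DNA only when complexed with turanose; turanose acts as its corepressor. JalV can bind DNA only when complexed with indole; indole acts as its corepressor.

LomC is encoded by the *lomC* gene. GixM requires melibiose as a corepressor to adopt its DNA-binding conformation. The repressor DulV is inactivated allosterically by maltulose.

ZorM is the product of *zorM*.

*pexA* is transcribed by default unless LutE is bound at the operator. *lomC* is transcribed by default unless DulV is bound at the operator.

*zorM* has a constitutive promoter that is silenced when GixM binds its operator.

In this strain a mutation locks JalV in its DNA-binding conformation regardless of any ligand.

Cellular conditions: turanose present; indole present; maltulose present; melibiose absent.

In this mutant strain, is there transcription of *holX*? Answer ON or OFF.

OFF

Maltulose is present, so DulV is inactive.
With no repressor bound, *lomC* is transcribed.
So LomC is produced and active.
Melibiose is absent, so GixM is inactive.
With no repressor bound, *zorM* is transcribed.
So ZorM is produced and active.
JalV is constitutively active in this strain.
With repressor ZorM bound, *holX* is not transcribed.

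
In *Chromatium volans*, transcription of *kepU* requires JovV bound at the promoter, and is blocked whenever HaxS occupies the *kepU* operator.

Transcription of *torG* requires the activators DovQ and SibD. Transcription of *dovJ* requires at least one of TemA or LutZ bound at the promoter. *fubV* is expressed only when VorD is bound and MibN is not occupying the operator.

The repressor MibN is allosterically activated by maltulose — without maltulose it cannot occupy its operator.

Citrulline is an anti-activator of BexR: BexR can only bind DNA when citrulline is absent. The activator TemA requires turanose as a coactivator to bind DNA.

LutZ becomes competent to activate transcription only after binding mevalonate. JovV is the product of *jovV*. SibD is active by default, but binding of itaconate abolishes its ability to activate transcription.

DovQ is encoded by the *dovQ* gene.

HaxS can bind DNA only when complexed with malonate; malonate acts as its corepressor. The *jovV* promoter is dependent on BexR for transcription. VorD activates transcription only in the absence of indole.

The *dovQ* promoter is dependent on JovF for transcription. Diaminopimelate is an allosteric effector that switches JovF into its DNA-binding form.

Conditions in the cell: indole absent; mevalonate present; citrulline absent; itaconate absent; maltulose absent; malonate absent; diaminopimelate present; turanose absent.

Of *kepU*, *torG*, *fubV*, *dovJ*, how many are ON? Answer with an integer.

4

Citrulline is absent, so BexR is active.
No repressor is bound and BexR is active, so *jovV* is transcribed.
So JovV is produced and active.
Malonate is absent, so HaxS is inactive.
No repressor is bound and JovV is active, so *kepU* is transcribed.
→ *kepU* is ON.
Diaminopimelate is present, so JovF is active.
No repressor is bound and JovF is active, so *dovQ* is transcribed.
So DovQ is produced and active.
Itaconate is absent, so SibD is active.
No repressor is bound and DovQ and SibD are active, so *torG* is transcribed.
→ *torG* is ON.
Maltulose is absent, so MibN is inactive.
Indole is absent, so VorD is active.
No repressor is bound and VorD is active, so *fubV* is transcribed.
→ *fubV* is ON.
Turanose is absent, so TemA is inactive.
Mevalonate is present, so LutZ is active.
Activator LutZ is present, so *dovJ* is transcribed.
→ *dovJ* is ON.
4 of the 4 genes are transcribed.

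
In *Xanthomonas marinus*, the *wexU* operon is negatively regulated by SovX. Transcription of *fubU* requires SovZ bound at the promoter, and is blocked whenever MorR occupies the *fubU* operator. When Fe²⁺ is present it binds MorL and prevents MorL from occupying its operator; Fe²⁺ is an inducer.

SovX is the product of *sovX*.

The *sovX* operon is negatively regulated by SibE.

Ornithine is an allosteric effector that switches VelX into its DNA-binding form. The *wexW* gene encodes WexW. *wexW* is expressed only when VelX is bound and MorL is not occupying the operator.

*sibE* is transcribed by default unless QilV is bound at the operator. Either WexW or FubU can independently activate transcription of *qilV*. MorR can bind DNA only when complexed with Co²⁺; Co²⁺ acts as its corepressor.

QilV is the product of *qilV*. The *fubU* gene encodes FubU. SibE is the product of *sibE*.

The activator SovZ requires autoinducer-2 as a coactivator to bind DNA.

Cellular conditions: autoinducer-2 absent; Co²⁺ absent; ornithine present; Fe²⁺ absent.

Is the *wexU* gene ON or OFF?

Ornithine is present, so VelX is active.
Fe²⁺ is absent, so MorL is active.
With repressor MorL bound, *wexW* is not transcribed.
So WexW is not produced.
Autoinducer-2 is absent, so SovZ is inactive.
Co²⁺ is absent, so MorR is inactive.
Required activator SovZ is absent, so *fubU* is not transcribed.
So FubU is not produced.
No activator is available at the *qilV* promoter, so *qilV* is not transcribed.
So QilV is not produced.
With no repressor bound, *sibE* is transcribed.
So SibE is produced and active.
With repressor SibE bound, *sovX* is not transcribed.
So SovX is not produced.
With no repressor bound, *wexU* is transcribed.

ON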